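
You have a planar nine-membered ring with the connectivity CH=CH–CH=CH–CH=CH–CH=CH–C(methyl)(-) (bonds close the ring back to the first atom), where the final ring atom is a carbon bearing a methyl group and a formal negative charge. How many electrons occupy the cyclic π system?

10

The p orbitals form a continuous loop: every atom in a ring double bond is sp² and brings one electron to the p orbital; the carbanion's lone pair occupies the p orbital. The ring is fully conjugated.
Tallying contributions gives 4 × 2 = 8 from the double-bond units + 2 from the C(methyl)(-) atom = 10.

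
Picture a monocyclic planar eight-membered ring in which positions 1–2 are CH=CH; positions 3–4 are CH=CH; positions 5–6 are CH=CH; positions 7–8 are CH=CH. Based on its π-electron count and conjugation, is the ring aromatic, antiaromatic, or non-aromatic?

Antiaromatic

All ring atoms are sp² and supply a p orbital to the ring (the double-bond atoms are sp², each contributing one p electron); the conjugation is uninterrupted.
Counting π electrons: 4 × 2 = 8 from the 4 double-bond units.
8 is a 4n count (n = 2), so the planar conjugated ring is antiaromatic.
(The species described is cyclooctatetraene.)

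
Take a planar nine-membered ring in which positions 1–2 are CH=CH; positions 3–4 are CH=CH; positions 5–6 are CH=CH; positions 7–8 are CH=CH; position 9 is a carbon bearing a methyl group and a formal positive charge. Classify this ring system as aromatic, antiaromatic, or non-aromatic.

Check conjugation: each doubly-bonded ring atom is sp² with one p-orbital electron; the carbocation has an empty p orbital — every position has a p orbital, so the cyclic π system is continuous.
Tallying contributions gives 4 × 2 = 8 from the double-bond units + 0 from the C(methyl)(+) atom = 8.
8 = 4(2); a planar, fully conjugated 4n system is antiaromatic.

Antiaromatic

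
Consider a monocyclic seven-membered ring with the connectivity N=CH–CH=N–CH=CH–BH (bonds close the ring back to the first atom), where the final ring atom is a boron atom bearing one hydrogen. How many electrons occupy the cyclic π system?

6

All ring atoms are sp² and supply a p orbital to the ring (each doubly-bonded ring atom is sp² with one p-orbital electron; each sp² =N– keeps its lone pair in-plane and puts one electron into the π system; the boron has an empty p orbital); the conjugation is uninterrupted.
Tallying contributions gives 3 × 2 = 6 from the double-bond units + 0 from the BH atom = 6.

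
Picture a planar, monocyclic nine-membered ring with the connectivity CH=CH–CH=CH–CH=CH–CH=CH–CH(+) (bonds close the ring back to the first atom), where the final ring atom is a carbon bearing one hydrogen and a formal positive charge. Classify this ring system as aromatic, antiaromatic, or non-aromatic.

Antiaromatic

The p orbitals form a continuous loop: every atom in a ring double bond is sp² and brings one electron to the p orbital; the carbocation has an empty p orbital. The ring is fully conjugated.
Adding the contributions, 4 × 2 = 8 from the double-bond units + 0 from the CH(+) atom = 8.
8 = 4(2); a planar, fully conjugated 4n system is antiaromatic.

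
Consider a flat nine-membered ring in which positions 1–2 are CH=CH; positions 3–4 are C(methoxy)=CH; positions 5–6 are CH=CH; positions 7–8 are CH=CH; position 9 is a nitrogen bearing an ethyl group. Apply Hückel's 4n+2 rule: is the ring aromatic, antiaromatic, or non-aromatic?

Aromatic

All ring atoms are sp² and supply a p orbital to the ring (each doubly-bonded ring atom is sp² with one p-orbital electron; the pyrrole-type nitrogen donates its lone pair from the p orbital); the conjugation is uninterrupted.
Adding the contributions, 4 × 2 = 8 from the double-bond units + 2 from the N(ethyl) atom = 10.
Since 10 = 4·2 + 2, the ring meets the 4n+2 criterion.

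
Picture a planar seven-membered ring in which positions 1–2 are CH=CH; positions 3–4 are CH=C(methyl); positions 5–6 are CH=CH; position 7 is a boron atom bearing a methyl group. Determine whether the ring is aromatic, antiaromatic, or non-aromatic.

The p orbitals form a continuous loop: each doubly-bonded ring atom is sp² with one p-orbital electron; the boron has an empty p orbital. The ring is fully conjugated.
Counting π electrons: 3 × 2 = 6 from the double-bond units + 0 from the B(methyl) atom = 6.
Since 6 = 4·1 + 2, the ring meets the 4n+2 criterion.

Aromatic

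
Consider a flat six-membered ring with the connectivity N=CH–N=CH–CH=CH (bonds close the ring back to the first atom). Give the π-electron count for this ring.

6

All ring atoms are sp² and supply a p orbital to the ring (every atom in a ring double bond is sp² and brings one electron to the p orbital; the doubly-bonded nitrogens are pyridine-type — their lone pairs lie in the ring plane, leaving one electron in the p orbital); the conjugation is uninterrupted.
Counting π electrons: 3 × 2 = 6 from the 3 double-bond units.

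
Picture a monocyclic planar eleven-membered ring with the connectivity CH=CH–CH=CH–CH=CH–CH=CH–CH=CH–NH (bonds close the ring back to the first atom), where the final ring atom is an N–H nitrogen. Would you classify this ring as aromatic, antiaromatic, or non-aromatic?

Check conjugation: every atom in a ring double bond is sp² and brings one electron to the p orbital; the pyrrole-type nitrogen donates its lone pair from the p orbital — every position has a p orbital, so the cyclic π system is continuous.
Counting π electrons: 5 × 2 = 10 from the double-bond units + 2 from the NH atom = 12.
With 12 = 4·3 π electrons, Hückel's rule classifies the planar ring as antiaromatic.

Antiaromatic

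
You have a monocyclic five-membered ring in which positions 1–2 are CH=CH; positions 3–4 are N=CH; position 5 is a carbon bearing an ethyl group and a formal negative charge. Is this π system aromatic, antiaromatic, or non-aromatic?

All ring atoms are sp² and supply a p orbital to the ring (each doubly-bonded ring atom is sp² with one p-orbital electron; the doubly-bonded nitrogens are pyridine-type — their lone pairs lie in the ring plane, leaving one electron in the p orbital; the carbanion's lone pair occupies the p orbital); the conjugation is uninterrupted.
Counting π electrons: 2 × 2 = 4 from the double-bond units + 2 from the C(ethyl)(-) atom = 6.
That gives a 4n+2 count (6, n = 1).

Aromatic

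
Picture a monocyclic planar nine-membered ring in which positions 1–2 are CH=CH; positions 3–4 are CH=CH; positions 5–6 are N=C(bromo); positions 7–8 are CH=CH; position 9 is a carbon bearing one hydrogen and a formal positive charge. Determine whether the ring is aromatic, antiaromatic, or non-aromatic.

All ring atoms are sp² and supply a p orbital to the ring (every atom in a ring double bond is sp² and brings one electron to the p orbital; the doubly-bonded nitrogens are pyridine-type — their lone pairs lie in the ring plane, leaving one electron in the p orbital; the carbocation has an empty p orbital); the conjugation is uninterrupted.
π-electron count: 4 × 2 = 8 from the double-bond units + 0 from the CH(+) atom = 8.
8 is a 4n count (n = 2), so the planar conjugated ring is antiaromatic.

Antiaromatic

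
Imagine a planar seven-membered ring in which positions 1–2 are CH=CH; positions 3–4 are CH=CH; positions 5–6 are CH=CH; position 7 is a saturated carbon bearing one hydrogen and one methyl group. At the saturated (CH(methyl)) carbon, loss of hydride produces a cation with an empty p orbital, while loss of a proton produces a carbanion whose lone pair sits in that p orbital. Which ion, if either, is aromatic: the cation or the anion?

The cation

In both ions every ring atom is sp² and contributes a p orbital, so both rings are fully conjugated.
Cation: 3 × 2 + 0 = 6 π electrons → 4(1)+2, aromatic.
Anion: 3 × 2 + 2 = 8 π electrons → 4(2), antiaromatic.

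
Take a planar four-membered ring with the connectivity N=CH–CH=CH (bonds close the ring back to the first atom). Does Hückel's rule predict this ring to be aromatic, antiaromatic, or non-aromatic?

All ring atoms are sp² and supply a p orbital to the ring (the double-bond atoms are sp², each contributing one p electron; the doubly-bonded nitrogens are pyridine-type — their lone pairs lie in the ring plane, leaving one electron in the p orbital); the conjugation is uninterrupted.
Tallying contributions gives 2 × 2 = 4 from the 2 double-bond units.
4 is a 4n count (n = 1), so the planar conjugated ring is antiaromatic.

Antiaromatic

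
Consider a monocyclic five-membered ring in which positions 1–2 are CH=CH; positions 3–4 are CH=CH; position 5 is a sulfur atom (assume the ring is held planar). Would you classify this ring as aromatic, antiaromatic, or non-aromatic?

Aromatic

Every ring atom contributes a p orbital perpendicular to the ring (each doubly-bonded ring atom is sp² with one p-orbital electron; the sulfur donates one lone pair from its p orbital), so the π system is cyclic and fully conjugated.
Adding the contributions, 2 × 2 = 4 from the double-bond units + 2 from the S atom = 6.
Since 6 = 4·1 + 2, the ring meets the 4n+2 criterion.
(This ring is thiophene.)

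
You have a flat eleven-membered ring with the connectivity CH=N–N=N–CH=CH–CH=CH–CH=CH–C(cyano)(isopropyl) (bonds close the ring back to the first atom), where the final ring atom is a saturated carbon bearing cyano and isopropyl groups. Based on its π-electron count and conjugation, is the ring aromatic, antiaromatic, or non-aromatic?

Non-aromatic

The C(cyano)(isopropyl) carbon is saturated: that saturated carbon is sp³ and has no p orbital in the ring π system. Conjugation is not continuous around the ring.
Hückel's rule only applies to fully conjugated rings, so this one is simply non-aromatic.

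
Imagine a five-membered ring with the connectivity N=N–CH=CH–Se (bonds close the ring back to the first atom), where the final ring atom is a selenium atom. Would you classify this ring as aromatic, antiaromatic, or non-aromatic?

Aromatic

Every ring atom contributes a p orbital perpendicular to the ring (the double-bond atoms are sp², each contributing one p electron; the doubly-bonded nitrogens are pyridine-type — their lone pairs lie in the ring plane, leaving one electron in the p orbital; the selenium donates one lone pair from its p orbital), so the π system is cyclic and fully conjugated.
Adding the contributions, 2 × 2 = 4 from the double-bond units + 2 from the Se atom = 6.
6 = 4(1) + 2, which satisfies Hückel's 4n+2 rule.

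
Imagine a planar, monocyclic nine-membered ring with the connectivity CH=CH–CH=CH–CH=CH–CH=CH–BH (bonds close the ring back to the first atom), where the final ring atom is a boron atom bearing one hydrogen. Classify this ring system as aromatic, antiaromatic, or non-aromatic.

Antiaromatic

Check conjugation: the double-bond atoms are sp², each contributing one p electron; the boron has an empty p orbital — every position has a p orbital, so the cyclic π system is continuous.
Adding the contributions, 4 × 2 = 8 from the double-bond units + 0 from the BH atom = 8.
A 4n π count (8, n = 2) in a planar conjugated ring means antiaromatic.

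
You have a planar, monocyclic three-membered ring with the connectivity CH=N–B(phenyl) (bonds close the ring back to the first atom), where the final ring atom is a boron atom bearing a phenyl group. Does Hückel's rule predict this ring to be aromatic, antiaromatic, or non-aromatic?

Aromatic

Every ring atom contributes a p orbital perpendicular to the ring (every atom in a ring double bond is sp² and brings one electron to the p orbital; each =N– nitrogen is pyridine-type (lone pair in the sp² plane, one electron in the p orbital); the boron has an empty p orbital), so the π system is cyclic and fully conjugated.
Tallying contributions gives 1 × 2 = 2 from the double-bond unit + 0 from the B(phenyl) atom = 2.
That gives a 4n+2 count (2, n = 0).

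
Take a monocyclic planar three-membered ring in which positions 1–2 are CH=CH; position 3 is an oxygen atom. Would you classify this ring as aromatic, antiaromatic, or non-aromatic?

Check conjugation: the double-bond atoms are sp², each contributing one p electron; the oxygen donates one lone pair from its p orbital — every position has a p orbital, so the cyclic π system is continuous.
Tallying contributions gives 1 × 2 = 2 from the double-bond unit + 2 from the O atom = 4.
4 is a 4n count (n = 1), so the planar conjugated ring is antiaromatic.
This is oxirene.

Antiaromatic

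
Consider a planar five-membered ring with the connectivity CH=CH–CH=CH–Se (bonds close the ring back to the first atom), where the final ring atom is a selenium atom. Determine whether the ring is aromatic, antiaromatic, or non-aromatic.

Every ring atom contributes a p orbital perpendicular to the ring (every atom in a ring double bond is sp² and brings one electron to the p orbital; the selenium donates one lone pair from its p orbital), so the π system is cyclic and fully conjugated.
π-electron count: 2 × 2 = 4 from the double-bond units + 2 from the Se atom = 6.
6 = 4(1) + 2, which satisfies Hückel's 4n+2 rule.

Aromatic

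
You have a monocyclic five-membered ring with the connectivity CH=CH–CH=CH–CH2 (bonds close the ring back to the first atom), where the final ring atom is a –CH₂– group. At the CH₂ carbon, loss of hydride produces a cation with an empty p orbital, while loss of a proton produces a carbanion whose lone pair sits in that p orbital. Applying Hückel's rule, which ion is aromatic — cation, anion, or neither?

The anion

Both ions have a continuous loop of p orbitals — each ring atom is sp².
Cation: 2 × 2 + 0 = 4 π electrons → 4(1), antiaromatic.
Anion: 2 × 2 + 2 = 6 π electrons → 4(1)+2, aromatic.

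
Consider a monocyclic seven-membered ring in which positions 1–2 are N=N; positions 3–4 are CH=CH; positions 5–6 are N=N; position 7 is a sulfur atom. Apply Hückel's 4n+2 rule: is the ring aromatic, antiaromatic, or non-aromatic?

Antiaromatic

The p orbitals form a continuous loop: each doubly-bonded ring atom is sp² with one p-orbital electron; each sp² =N– keeps its lone pair in-plane and puts one electron into the π system; the sulfur donates one lone pair from its p orbital. The ring is fully conjugated.
Tallying contributions gives 3 × 2 = 6 from the double-bond units + 2 from the S atom = 8.
8 is a 4n count (n = 2), so the planar conjugated ring is antiaromatic.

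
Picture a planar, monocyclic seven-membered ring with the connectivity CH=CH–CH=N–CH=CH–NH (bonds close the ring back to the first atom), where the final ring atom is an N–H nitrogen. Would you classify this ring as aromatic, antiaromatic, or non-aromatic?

Antiaromatic

All ring atoms are sp² and supply a p orbital to the ring (every atom in a ring double bond is sp² and brings one electron to the p orbital; each sp² =N– keeps its lone pair in-plane and puts one electron into the π system; the pyrrole-type nitrogen donates its lone pair from the p orbital); the conjugation is uninterrupted.
π-electron count: 3 × 2 = 6 from the double-bond units + 2 from the NH atom = 8.
With 8 = 4·2 π electrons, Hückel's rule classifies the planar ring as antiaromatic.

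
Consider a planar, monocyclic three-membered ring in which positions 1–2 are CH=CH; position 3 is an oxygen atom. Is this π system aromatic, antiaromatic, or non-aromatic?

Antiaromatic

Check conjugation: the double-bond atoms are sp², each contributing one p electron; the oxygen donates one lone pair from its p orbital — every position has a p orbital, so the cyclic π system is continuous.
Tallying contributions gives 1 × 2 = 2 from the double-bond unit + 2 from the O atom = 4.
4 is a 4n count (n = 1), so the planar conjugated ring is antiaromatic.
(This ring is oxirene.)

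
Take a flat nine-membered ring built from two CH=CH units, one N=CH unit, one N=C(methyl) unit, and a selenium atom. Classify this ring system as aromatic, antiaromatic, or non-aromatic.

All ring atoms are sp² and supply a p orbital to the ring (each doubly-bonded ring atom is sp² with one p-orbital electron; each sp² =N– keeps its lone pair in-plane and puts one electron into the π system; the selenium donates one lone pair from its p orbital); the conjugation is uninterrupted.
π-electron count: 4 × 2 = 8 from the double-bond units + 2 from the Se atom = 10.
Since 10 = 4·2 + 2, the ring meets the 4n+2 criterion.

Aromatic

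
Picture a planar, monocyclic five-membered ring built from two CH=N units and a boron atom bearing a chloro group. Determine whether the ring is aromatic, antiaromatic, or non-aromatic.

Check conjugation: the double-bond atoms are sp², each contributing one p electron; each sp² =N– keeps its lone pair in-plane and puts one electron into the π system; the boron has an empty p orbital — every position has a p orbital, so the cyclic π system is continuous.
Adding the contributions, 2 × 2 = 4 from the double-bond units + 0 from the B(chloro) atom = 4.
4 = 4(1); a planar, fully conjugated 4n system is antiaromatic.

Antiaromatic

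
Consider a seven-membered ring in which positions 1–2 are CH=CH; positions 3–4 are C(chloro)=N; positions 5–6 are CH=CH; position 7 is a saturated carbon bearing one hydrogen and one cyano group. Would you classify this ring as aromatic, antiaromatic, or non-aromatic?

Non-aromatic

The CH(cyano) position has four σ bonds — that saturated carbon is sp³ and has no p orbital in the ring π system — so the cyclic conjugation is interrupted.
Without a continuous loop of overlapping p orbitals the Hückel electron count never comes into play.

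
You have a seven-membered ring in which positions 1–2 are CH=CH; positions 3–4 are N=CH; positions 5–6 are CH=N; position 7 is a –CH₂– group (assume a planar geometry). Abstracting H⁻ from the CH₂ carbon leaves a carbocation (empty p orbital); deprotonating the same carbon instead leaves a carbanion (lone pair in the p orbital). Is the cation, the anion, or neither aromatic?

The cation

In either ion the ring is fully conjugated: every atom, including the new sp² carbon, supplies a p orbital.
Cation: 3 × 2 + 0 = 6 π electrons → 4(1)+2, aromatic.
Anion: 3 × 2 + 2 = 8 π electrons → 4(2), antiaromatic.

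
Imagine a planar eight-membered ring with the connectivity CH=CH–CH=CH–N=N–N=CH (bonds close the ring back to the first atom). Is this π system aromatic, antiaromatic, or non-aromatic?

Check conjugation: each doubly-bonded ring atom is sp² with one p-orbital electron; the doubly-bonded nitrogens are pyridine-type — their lone pairs lie in the ring plane, leaving one electron in the p orbital — every position has a p orbital, so the cyclic π system is continuous.
π-electron count: 4 × 2 = 8 from the 4 double-bond units.
With 8 = 4·2 π electrons, Hückel's rule classifies the planar ring as antiaromatic.

Antiaromatic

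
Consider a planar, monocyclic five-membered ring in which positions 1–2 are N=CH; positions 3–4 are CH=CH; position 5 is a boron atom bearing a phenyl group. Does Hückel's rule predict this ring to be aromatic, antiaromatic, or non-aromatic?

Every ring atom contributes a p orbital perpendicular to the ring (the double-bond atoms are sp², each contributing one p electron; each =N– nitrogen is pyridine-type (lone pair in the sp² plane, one electron in the p orbital); the boron has an empty p orbital), so the π system is cyclic and fully conjugated.
Tallying contributions gives 2 × 2 = 4 from the double-bond units + 0 from the B(phenyl) atom = 4.
4 = 4(1); a planar, fully conjugated 4n system is antiaromatic.

Antiaromatic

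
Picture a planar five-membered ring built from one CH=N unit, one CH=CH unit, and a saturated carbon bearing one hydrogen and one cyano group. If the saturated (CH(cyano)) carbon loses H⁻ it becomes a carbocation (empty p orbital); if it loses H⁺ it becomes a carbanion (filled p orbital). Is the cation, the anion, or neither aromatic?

The anion

Both ions have a continuous loop of p orbitals — each ring atom is sp².
Cation: 2 × 2 + 0 = 4 π electrons → 4(1), antiaromatic.
Anion: 2 × 2 + 2 = 6 π electrons → 4(1)+2, aromatic.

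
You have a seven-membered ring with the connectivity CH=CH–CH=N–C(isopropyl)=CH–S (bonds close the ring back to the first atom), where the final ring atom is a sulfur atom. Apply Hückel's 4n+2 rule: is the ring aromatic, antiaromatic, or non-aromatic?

All ring atoms are sp² and supply a p orbital to the ring (each doubly-bonded ring atom is sp² with one p-orbital electron; each sp² =N– keeps its lone pair in-plane and puts one electron into the π system; the sulfur donates one lone pair from its p orbital); the conjugation is uninterrupted.
Adding the contributions, 3 × 2 = 6 from the double-bond units + 2 from the S atom = 8.
A 4n π count (8, n = 2) in a planar conjugated ring means antiaromatic.

Antiaromatic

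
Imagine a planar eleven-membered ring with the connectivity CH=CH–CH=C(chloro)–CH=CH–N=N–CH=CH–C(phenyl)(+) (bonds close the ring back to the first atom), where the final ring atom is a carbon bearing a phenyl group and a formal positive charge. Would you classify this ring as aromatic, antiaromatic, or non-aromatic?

Aromatic

All ring atoms are sp² and supply a p orbital to the ring (each doubly-bonded ring atom is sp² with one p-orbital electron; each sp² =N– keeps its lone pair in-plane and puts one electron into the π system; the carbocation has an empty p orbital); the conjugation is uninterrupted.
π-electron count: 5 × 2 = 10 from the double-bond units + 0 from the C(phenyl)(+) atom = 10.
With 10 π electrons (n = 2), the Hückel 4n+2 condition holds.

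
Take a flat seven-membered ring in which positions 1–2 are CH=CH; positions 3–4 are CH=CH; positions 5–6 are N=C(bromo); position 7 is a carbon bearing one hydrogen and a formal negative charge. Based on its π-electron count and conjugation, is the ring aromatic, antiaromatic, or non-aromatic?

Antiaromatic

Check conjugation: the double-bond atoms are sp², each contributing one p electron; each sp² =N– keeps its lone pair in-plane and puts one electron into the π system; the carbanion's lone pair occupies the p orbital — every position has a p orbital, so the cyclic π system is continuous.
Counting π electrons: 3 × 2 = 6 from the double-bond units + 2 from the CH(-) atom = 8.
8 = 4(2); a planar, fully conjugated 4n system is antiaromatic.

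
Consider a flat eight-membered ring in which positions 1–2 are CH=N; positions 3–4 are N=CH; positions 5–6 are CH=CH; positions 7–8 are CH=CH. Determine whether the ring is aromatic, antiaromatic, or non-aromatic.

Check conjugation: every atom in a ring double bond is sp² and brings one electron to the p orbital; each sp² =N– keeps its lone pair in-plane and puts one electron into the π system — every position has a p orbital, so the cyclic π system is continuous.
Adding the contributions, 4 × 2 = 8 from the 4 double-bond units.
A 4n π count (8, n = 2) in a planar conjugated ring means antiaromatic.

Antiaromatic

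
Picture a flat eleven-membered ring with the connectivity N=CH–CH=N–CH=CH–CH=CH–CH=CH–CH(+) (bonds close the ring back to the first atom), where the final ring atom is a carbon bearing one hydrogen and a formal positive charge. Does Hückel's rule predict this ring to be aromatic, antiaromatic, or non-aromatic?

Every ring atom contributes a p orbital perpendicular to the ring (every atom in a ring double bond is sp² and brings one electron to the p orbital; the doubly-bonded nitrogens are pyridine-type — their lone pairs lie in the ring plane, leaving one electron in the p orbital; the carbocation has an empty p orbital), so the π system is cyclic and fully conjugated.
Tallying contributions gives 5 × 2 = 10 from the double-bond units + 0 from the CH(+) atom = 10.
Since 10 = 4·2 + 2, the ring meets the 4n+2 criterion.

Aromatic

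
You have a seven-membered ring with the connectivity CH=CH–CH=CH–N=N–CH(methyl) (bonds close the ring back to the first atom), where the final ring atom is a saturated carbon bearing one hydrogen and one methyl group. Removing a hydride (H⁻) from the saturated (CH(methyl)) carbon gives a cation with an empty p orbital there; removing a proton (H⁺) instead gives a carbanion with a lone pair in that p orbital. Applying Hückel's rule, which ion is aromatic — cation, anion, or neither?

The cation

In both ions every ring atom is sp² and contributes a p orbital, so both rings are fully conjugated.
Cation: 3 × 2 + 0 = 6 π electrons → 4(1)+2, aromatic.
Anion: 3 × 2 + 2 = 8 π electrons → 4(2), antiaromatic.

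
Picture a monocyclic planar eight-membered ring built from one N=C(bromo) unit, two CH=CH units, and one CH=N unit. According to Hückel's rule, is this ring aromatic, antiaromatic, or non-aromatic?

The p orbitals form a continuous loop: each doubly-bonded ring atom is sp² with one p-orbital electron; each sp² =N– keeps its lone pair in-plane and puts one electron into the π system. The ring is fully conjugated.
Adding the contributions, 4 × 2 = 8 from the 4 double-bond units.
A 4n π count (8, n = 2) in a planar conjugated ring means antiaromatic.

Antiaromatic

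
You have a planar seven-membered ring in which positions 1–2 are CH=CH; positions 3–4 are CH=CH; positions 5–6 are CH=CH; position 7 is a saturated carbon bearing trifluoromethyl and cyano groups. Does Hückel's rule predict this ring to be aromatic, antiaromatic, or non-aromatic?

Non-aromatic

Because that saturated carbon is sp³ and has no p orbital in the ring π system at the C(trifluoromethyl)(cyano) position, the π system cannot extend all the way around the ring.
Broken conjugation rules out both aromaticity and antiaromaticity.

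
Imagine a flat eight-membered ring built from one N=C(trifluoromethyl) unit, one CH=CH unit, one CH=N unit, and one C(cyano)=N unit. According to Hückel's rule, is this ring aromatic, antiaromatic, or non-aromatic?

The p orbitals form a continuous loop: the double-bond atoms are sp², each contributing one p electron; each =N– nitrogen is pyridine-type (lone pair in the sp² plane, one electron in the p orbital). The ring is fully conjugated.
π-electron count: 4 × 2 = 8 from the 4 double-bond units.
A 4n π count (8, n = 2) in a planar conjugated ring means antiaromatic.

Antiaromatic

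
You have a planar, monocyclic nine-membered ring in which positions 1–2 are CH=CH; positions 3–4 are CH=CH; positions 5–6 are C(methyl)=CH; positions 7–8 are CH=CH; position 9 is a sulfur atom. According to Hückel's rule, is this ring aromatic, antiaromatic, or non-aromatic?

Aromatic

Check conjugation: each doubly-bonded ring atom is sp² with one p-orbital electron; the sulfur donates one lone pair from its p orbital — every position has a p orbital, so the cyclic π system is continuous.
Tallying contributions gives 4 × 2 = 8 from the double-bond units + 2 from the S atom = 10.
Since 10 = 4·2 + 2, the ring meets the 4n+2 criterion.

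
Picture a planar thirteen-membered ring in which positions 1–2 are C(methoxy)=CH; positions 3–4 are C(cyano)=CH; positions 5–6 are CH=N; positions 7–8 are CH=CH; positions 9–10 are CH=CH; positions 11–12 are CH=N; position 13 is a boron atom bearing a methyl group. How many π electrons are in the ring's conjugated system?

The p orbitals form a continuous loop: every atom in a ring double bond is sp² and brings one electron to the p orbital; each =N– nitrogen is pyridine-type (lone pair in the sp² plane, one electron in the p orbital); the boron has an empty p orbital. The ring is fully conjugated.
Tallying contributions gives 6 × 2 = 12 from the double-bond units + 0 from the B(methyl) atom = 12.

12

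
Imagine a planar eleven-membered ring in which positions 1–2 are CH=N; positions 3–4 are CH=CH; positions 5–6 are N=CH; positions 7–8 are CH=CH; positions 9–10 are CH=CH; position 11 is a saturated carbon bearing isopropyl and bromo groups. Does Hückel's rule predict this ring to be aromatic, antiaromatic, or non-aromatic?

Non-aromatic

Because that saturated carbon is sp³ and has no p orbital in the ring π system at the C(isopropyl)(bromo) position, the π system cannot extend all the way around the ring.
A ring that is not fully conjugated cannot be aromatic or antiaromatic regardless of its π-electron count.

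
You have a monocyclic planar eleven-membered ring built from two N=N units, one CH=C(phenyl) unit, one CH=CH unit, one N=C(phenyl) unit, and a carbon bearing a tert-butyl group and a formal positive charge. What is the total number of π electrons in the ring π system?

All ring atoms are sp² and supply a p orbital to the ring (each doubly-bonded ring atom is sp² with one p-orbital electron; each =N– nitrogen is pyridine-type (lone pair in the sp² plane, one electron in the p orbital); the carbocation has an empty p orbital); the conjugation is uninterrupted.
Counting π electrons: 5 × 2 = 10 from the double-bond units + 0 from the C(tert-butyl)(+) atom = 10.

10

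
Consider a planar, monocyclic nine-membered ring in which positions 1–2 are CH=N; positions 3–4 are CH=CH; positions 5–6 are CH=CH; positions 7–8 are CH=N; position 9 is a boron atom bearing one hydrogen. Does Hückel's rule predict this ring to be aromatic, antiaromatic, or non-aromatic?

Antiaromatic

Every ring atom contributes a p orbital perpendicular to the ring (each doubly-bonded ring atom is sp² with one p-orbital electron; each =N– nitrogen is pyridine-type (lone pair in the sp² plane, one electron in the p orbital); the boron has an empty p orbital), so the π system is cyclic and fully conjugated.
Adding the contributions, 4 × 2 = 8 from the double-bond units + 0 from the BH atom = 8.
A 4n π count (8, n = 2) in a planar conjugated ring means antiaromatic.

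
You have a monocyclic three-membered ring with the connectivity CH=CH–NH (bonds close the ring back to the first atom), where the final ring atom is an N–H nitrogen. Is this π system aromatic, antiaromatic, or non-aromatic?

Check conjugation: the double-bond atoms are sp², each contributing one p electron; the pyrrole-type nitrogen donates its lone pair from the p orbital — every position has a p orbital, so the cyclic π system is continuous.
π-electron count: 1 × 2 = 2 from the double-bond unit + 2 from the NH atom = 4.
With 4 = 4·1 π electrons, Hückel's rule classifies the planar ring as antiaromatic.

Antiaromatic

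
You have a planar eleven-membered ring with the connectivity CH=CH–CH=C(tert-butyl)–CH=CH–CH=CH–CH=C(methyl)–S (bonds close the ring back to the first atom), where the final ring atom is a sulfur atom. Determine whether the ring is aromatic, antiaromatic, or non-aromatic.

Antiaromatic

The p orbitals form a continuous loop: every atom in a ring double bond is sp² and brings one electron to the p orbital; the sulfur donates one lone pair from its p orbital. The ring is fully conjugated.
Counting π electrons: 5 × 2 = 10 from the double-bond units + 2 from the S atom = 12.
12 is a 4n count (n = 3), so the planar conjugated ring is antiaromatic.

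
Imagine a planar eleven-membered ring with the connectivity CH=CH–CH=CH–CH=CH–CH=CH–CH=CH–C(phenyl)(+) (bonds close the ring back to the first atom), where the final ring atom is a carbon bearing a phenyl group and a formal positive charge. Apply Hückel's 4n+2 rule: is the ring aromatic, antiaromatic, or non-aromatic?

Aromatic

All ring atoms are sp² and supply a p orbital to the ring (each doubly-bonded ring atom is sp² with one p-orbital electron; the carbocation has an empty p orbital); the conjugation is uninterrupted.
Counting π electrons: 5 × 2 = 10 from the double-bond units + 0 from the C(phenyl)(+) atom = 10.
10 = 4(2) + 2, which satisfies Hückel's 4n+2 rule.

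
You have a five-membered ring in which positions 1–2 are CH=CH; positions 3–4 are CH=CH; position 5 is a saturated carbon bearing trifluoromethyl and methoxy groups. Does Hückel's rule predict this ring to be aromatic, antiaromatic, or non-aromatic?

Non-aromatic

At the C(trifluoromethyl)(methoxy) position, that saturated carbon is sp³ and has no p orbital in the ring π system; the ring's p-orbital overlap is broken there.
Broken conjugation rules out both aromaticity and antiaromaticity.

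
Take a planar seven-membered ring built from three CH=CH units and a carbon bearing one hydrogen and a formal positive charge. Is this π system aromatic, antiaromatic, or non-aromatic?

All ring atoms are sp² and supply a p orbital to the ring (each doubly-bonded ring atom is sp² with one p-orbital electron; the carbocation has an empty p orbital); the conjugation is uninterrupted.
Adding the contributions, 3 × 2 = 6 from the double-bond units + 0 from the CH(+) atom = 6.
6 = 4(1) + 2, which satisfies Hückel's 4n+2 rule.

Aromatic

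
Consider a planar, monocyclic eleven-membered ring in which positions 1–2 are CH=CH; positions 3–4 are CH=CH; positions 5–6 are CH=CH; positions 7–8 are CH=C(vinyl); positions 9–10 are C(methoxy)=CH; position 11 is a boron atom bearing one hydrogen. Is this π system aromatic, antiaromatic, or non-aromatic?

Aromatic

Check conjugation: each doubly-bonded ring atom is sp² with one p-orbital electron; the boron has an empty p orbital — every position has a p orbital, so the cyclic π system is continuous.
Adding the contributions, 5 × 2 = 10 from the double-bond units + 0 from the BH atom = 10.
10 = 4(2) + 2, which satisfies Hückel's 4n+2 rule.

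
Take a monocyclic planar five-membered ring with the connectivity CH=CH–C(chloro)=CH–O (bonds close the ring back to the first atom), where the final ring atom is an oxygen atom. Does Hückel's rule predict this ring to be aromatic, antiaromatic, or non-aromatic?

Aromatic

Every ring atom contributes a p orbital perpendicular to the ring (each doubly-bonded ring atom is sp² with one p-orbital electron; the oxygen donates one lone pair from its p orbital), so the π system is cyclic and fully conjugated.
π-electron count: 2 × 2 = 4 from the double-bond units + 2 from the O atom = 6.
With 6 π electrons (n = 1), the Hückel 4n+2 condition holds.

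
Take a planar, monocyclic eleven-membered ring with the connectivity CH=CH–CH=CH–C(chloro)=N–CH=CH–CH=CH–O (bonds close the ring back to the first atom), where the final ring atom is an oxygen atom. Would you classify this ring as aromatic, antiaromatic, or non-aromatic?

Antiaromatic

Every ring atom contributes a p orbital perpendicular to the ring (each doubly-bonded ring atom is sp² with one p-orbital electron; each sp² =N– keeps its lone pair in-plane and puts one electron into the π system; the oxygen donates one lone pair from its p orbital), so the π system is cyclic and fully conjugated.
Adding the contributions, 5 × 2 = 10 from the double-bond units + 2 from the O atom = 12.
With 12 = 4·3 π electrons, Hückel's rule classifies the planar ring as antiaromatic.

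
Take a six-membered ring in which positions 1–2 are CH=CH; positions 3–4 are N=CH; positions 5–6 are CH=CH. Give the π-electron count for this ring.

6

Check conjugation: every atom in a ring double bond is sp² and brings one electron to the p orbital; each =N– nitrogen is pyridine-type (lone pair in the sp² plane, one electron in the p orbital) — every position has a p orbital, so the cyclic π system is continuous.
Tallying contributions gives 3 × 2 = 6 from the 3 double-bond units.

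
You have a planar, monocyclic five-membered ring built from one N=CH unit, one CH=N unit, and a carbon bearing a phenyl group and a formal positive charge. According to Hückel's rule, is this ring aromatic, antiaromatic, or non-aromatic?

Antiaromatic

All ring atoms are sp² and supply a p orbital to the ring (every atom in a ring double bond is sp² and brings one electron to the p orbital; each sp² =N– keeps its lone pair in-plane and puts one electron into the π system; the carbocation has an empty p orbital); the conjugation is uninterrupted.
π-electron count: 2 × 2 = 4 from the double-bond units + 0 from the C(phenyl)(+) atom = 4.
4 = 4(1); a planar, fully conjugated 4n system is antiaromatic.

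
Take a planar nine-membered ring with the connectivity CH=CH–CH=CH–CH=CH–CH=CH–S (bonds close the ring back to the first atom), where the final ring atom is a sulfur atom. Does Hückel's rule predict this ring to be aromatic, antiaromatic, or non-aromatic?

Check conjugation: the double-bond atoms are sp², each contributing one p electron; the sulfur donates one lone pair from its p orbital — every position has a p orbital, so the cyclic π system is continuous.
Adding the contributions, 4 × 2 = 8 from the double-bond units + 2 from the S atom = 10.
Since 10 = 4·2 + 2, the ring meets the 4n+2 criterion.

Aromatic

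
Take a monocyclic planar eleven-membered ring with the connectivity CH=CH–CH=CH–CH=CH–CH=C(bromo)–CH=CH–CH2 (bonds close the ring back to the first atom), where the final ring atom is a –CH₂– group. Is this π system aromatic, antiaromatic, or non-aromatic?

Because the tetrahedral CH₂ carbon is sp³ and has no p orbital in the ring π system at the CH2 position, the π system cannot extend all the way around the ring.
Broken conjugation rules out both aromaticity and antiaromaticity.

Non-aromatic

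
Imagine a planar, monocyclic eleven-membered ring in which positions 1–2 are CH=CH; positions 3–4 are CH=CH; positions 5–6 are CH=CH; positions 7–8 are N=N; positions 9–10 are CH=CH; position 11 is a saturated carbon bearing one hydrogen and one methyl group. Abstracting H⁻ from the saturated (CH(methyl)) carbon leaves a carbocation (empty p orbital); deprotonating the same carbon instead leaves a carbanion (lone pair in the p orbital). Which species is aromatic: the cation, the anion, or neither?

Once that carbon is sp², every ring atom has a p orbital and both ions are fully conjugated.
Cation: 5 × 2 + 0 = 10 π electrons → 4(2)+2, aromatic.
Anion: 5 × 2 + 2 = 12 π electrons → 4(3), antiaromatic.

The cation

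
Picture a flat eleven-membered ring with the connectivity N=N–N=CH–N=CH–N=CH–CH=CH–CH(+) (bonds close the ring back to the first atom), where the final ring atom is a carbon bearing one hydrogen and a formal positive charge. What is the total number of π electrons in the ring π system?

10

The p orbitals form a continuous loop: every atom in a ring double bond is sp² and brings one electron to the p orbital; the doubly-bonded nitrogens are pyridine-type — their lone pairs lie in the ring plane, leaving one electron in the p orbital; the carbocation has an empty p orbital. The ring is fully conjugated.
Tallying contributions gives 5 × 2 = 10 from the double-bond units + 0 from the CH(+) atom = 10.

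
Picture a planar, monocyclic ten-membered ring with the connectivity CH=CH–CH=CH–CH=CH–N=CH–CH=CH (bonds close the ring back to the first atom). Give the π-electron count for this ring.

10

Check conjugation: each doubly-bonded ring atom is sp² with one p-orbital electron; the doubly-bonded nitrogens are pyridine-type — their lone pairs lie in the ring plane, leaving one electron in the p orbital — every position has a p orbital, so the cyclic π system is continuous.
π-electron count: 5 × 2 = 10 from the 5 double-bond units.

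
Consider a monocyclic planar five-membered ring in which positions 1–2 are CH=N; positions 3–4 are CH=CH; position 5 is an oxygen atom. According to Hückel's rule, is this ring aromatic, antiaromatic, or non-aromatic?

The p orbitals form a continuous loop: each doubly-bonded ring atom is sp² with one p-orbital electron; each =N– nitrogen is pyridine-type (lone pair in the sp² plane, one electron in the p orbital); the oxygen donates one lone pair from its p orbital. The ring is fully conjugated.
Counting π electrons: 2 × 2 = 4 from the double-bond units + 2 from the O atom = 6.
Since 6 = 4·1 + 2, the ring meets the 4n+2 criterion.

Aromatic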